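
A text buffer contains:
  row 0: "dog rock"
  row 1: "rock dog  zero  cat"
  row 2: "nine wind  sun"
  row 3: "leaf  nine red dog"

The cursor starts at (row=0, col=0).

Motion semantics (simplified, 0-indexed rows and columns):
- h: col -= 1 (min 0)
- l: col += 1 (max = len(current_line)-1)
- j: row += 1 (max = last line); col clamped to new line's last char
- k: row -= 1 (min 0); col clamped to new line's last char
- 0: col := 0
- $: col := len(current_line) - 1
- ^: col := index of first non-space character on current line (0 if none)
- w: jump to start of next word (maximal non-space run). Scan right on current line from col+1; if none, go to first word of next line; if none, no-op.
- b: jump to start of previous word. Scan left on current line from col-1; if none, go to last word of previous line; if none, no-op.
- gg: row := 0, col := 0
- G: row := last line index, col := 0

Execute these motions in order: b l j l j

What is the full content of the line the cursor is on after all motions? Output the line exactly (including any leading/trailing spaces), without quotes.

Answer: nine wind  sun

Derivation:
After 1 (b): row=0 col=0 char='d'
After 2 (l): row=0 col=1 char='o'
After 3 (j): row=1 col=1 char='o'
After 4 (l): row=1 col=2 char='c'
After 5 (j): row=2 col=2 char='n'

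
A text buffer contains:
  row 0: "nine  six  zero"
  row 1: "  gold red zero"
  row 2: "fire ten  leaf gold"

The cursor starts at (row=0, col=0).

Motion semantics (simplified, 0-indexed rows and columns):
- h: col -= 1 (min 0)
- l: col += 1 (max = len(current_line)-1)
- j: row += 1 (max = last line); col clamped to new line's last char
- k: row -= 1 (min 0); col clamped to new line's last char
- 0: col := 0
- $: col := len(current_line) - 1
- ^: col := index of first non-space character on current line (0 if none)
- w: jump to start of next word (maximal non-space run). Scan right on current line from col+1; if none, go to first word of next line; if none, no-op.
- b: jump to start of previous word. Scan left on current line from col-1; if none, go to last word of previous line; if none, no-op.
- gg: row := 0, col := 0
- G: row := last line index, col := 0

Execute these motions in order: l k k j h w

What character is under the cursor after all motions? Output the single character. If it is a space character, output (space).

After 1 (l): row=0 col=1 char='i'
After 2 (k): row=0 col=1 char='i'
After 3 (k): row=0 col=1 char='i'
After 4 (j): row=1 col=1 char='_'
After 5 (h): row=1 col=0 char='_'
After 6 (w): row=1 col=2 char='g'

Answer: g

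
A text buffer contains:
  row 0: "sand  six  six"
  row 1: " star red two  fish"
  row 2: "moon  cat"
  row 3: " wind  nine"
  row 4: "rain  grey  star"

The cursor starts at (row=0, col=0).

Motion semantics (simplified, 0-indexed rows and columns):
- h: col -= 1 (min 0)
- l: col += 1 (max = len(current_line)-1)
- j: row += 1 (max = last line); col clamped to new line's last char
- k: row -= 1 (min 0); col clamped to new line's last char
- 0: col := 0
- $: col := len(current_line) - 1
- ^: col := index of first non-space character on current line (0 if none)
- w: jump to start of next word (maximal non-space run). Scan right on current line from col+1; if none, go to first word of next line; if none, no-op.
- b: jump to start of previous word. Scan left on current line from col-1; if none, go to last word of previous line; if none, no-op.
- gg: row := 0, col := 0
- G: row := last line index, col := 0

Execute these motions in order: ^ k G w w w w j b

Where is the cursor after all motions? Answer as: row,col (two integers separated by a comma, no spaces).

Answer: 4,6

Derivation:
After 1 (^): row=0 col=0 char='s'
After 2 (k): row=0 col=0 char='s'
After 3 (G): row=4 col=0 char='r'
After 4 (w): row=4 col=6 char='g'
After 5 (w): row=4 col=12 char='s'
After 6 (w): row=4 col=12 char='s'
After 7 (w): row=4 col=12 char='s'
After 8 (j): row=4 col=12 char='s'
After 9 (b): row=4 col=6 char='g'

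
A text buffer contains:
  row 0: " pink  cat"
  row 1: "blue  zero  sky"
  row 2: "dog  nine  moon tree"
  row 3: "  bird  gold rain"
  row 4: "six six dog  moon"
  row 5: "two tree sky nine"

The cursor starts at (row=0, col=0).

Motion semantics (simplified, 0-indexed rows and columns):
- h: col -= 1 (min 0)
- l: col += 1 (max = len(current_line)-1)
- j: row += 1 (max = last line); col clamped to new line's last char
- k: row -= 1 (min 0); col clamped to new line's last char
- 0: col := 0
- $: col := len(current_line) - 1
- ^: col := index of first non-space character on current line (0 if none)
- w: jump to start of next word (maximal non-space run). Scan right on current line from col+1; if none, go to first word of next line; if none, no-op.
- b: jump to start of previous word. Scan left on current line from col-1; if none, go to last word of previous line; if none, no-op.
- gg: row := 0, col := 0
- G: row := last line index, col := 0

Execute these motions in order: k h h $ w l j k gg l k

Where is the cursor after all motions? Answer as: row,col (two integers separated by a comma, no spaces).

After 1 (k): row=0 col=0 char='_'
After 2 (h): row=0 col=0 char='_'
After 3 (h): row=0 col=0 char='_'
After 4 ($): row=0 col=9 char='t'
After 5 (w): row=1 col=0 char='b'
After 6 (l): row=1 col=1 char='l'
After 7 (j): row=2 col=1 char='o'
After 8 (k): row=1 col=1 char='l'
After 9 (gg): row=0 col=0 char='_'
After 10 (l): row=0 col=1 char='p'
After 11 (k): row=0 col=1 char='p'

Answer: 0,1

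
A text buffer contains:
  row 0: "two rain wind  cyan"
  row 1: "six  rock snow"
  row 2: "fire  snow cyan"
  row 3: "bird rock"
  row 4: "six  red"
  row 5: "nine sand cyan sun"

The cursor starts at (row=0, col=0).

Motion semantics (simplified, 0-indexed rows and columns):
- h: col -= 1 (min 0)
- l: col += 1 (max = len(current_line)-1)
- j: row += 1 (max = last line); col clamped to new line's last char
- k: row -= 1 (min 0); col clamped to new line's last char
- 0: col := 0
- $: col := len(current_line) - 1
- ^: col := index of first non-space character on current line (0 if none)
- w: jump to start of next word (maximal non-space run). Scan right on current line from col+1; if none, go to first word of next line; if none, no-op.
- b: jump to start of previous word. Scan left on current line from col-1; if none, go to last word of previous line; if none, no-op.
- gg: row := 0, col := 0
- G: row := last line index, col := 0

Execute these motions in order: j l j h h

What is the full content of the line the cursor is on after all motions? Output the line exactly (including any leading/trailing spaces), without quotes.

Answer: fire  snow cyan

Derivation:
After 1 (j): row=1 col=0 char='s'
After 2 (l): row=1 col=1 char='i'
After 3 (j): row=2 col=1 char='i'
After 4 (h): row=2 col=0 char='f'
After 5 (h): row=2 col=0 char='f'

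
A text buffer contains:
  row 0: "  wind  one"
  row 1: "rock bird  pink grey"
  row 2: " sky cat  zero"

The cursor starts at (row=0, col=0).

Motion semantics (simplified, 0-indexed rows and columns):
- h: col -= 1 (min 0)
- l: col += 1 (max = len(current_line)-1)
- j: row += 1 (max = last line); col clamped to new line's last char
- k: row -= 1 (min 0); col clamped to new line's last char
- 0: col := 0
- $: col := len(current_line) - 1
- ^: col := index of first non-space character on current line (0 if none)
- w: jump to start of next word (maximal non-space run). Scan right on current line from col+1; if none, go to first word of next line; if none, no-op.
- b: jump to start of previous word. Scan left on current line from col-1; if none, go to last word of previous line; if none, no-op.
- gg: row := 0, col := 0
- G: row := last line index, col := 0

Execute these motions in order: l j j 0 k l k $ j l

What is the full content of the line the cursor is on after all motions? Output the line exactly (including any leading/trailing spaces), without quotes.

After 1 (l): row=0 col=1 char='_'
After 2 (j): row=1 col=1 char='o'
After 3 (j): row=2 col=1 char='s'
After 4 (0): row=2 col=0 char='_'
After 5 (k): row=1 col=0 char='r'
After 6 (l): row=1 col=1 char='o'
After 7 (k): row=0 col=1 char='_'
After 8 ($): row=0 col=10 char='e'
After 9 (j): row=1 col=10 char='_'
After 10 (l): row=1 col=11 char='p'

Answer: rock bird  pink grey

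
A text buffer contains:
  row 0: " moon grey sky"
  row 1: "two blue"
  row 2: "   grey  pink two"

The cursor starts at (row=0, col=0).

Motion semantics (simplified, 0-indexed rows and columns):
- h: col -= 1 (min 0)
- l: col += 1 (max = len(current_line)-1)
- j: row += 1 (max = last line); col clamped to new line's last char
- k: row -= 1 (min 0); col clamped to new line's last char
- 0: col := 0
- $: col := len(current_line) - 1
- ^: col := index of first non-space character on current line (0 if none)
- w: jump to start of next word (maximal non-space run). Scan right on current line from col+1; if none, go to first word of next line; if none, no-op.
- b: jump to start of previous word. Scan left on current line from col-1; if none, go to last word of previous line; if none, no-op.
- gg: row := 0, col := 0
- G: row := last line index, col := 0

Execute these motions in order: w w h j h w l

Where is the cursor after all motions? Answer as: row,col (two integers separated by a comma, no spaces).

After 1 (w): row=0 col=1 char='m'
After 2 (w): row=0 col=6 char='g'
After 3 (h): row=0 col=5 char='_'
After 4 (j): row=1 col=5 char='l'
After 5 (h): row=1 col=4 char='b'
After 6 (w): row=2 col=3 char='g'
After 7 (l): row=2 col=4 char='r'

Answer: 2,4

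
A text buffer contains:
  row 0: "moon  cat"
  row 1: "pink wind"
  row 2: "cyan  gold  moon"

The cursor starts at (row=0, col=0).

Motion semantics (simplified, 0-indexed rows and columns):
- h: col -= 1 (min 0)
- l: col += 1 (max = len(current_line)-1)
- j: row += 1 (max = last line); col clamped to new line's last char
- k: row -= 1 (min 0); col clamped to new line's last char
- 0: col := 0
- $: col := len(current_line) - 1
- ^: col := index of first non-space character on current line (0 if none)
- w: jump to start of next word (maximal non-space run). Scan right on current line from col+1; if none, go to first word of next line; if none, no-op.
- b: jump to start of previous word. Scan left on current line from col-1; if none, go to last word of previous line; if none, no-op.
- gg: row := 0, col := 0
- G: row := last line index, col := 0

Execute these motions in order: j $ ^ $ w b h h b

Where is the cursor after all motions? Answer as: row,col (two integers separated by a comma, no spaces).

After 1 (j): row=1 col=0 char='p'
After 2 ($): row=1 col=8 char='d'
After 3 (^): row=1 col=0 char='p'
After 4 ($): row=1 col=8 char='d'
After 5 (w): row=2 col=0 char='c'
After 6 (b): row=1 col=5 char='w'
After 7 (h): row=1 col=4 char='_'
After 8 (h): row=1 col=3 char='k'
After 9 (b): row=1 col=0 char='p'

Answer: 1,0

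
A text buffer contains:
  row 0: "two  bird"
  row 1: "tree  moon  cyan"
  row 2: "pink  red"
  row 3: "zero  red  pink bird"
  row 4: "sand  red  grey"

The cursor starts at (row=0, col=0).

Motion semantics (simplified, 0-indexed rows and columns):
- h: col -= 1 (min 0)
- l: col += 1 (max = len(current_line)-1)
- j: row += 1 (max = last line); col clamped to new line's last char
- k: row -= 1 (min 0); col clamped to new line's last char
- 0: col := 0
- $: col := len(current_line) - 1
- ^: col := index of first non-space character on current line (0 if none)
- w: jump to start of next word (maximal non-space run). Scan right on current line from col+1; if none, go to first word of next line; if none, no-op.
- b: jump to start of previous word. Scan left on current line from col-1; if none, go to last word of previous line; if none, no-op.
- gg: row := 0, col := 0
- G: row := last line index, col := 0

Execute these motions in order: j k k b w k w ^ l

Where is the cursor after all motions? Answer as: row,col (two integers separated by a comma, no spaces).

After 1 (j): row=1 col=0 char='t'
After 2 (k): row=0 col=0 char='t'
After 3 (k): row=0 col=0 char='t'
After 4 (b): row=0 col=0 char='t'
After 5 (w): row=0 col=5 char='b'
After 6 (k): row=0 col=5 char='b'
After 7 (w): row=1 col=0 char='t'
After 8 (^): row=1 col=0 char='t'
After 9 (l): row=1 col=1 char='r'

Answer: 1,1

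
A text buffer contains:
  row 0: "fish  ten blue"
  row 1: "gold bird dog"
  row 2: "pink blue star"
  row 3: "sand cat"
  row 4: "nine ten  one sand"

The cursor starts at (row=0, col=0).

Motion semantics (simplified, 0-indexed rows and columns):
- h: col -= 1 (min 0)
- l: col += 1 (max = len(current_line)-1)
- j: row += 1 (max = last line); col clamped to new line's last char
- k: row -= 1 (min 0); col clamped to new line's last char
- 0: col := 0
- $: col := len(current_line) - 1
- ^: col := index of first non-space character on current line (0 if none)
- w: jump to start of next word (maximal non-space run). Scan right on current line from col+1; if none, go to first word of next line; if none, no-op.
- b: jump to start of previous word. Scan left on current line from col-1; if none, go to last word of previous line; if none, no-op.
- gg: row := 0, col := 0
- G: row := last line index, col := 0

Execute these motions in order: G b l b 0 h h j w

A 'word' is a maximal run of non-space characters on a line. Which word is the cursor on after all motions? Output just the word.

After 1 (G): row=4 col=0 char='n'
After 2 (b): row=3 col=5 char='c'
After 3 (l): row=3 col=6 char='a'
After 4 (b): row=3 col=5 char='c'
After 5 (0): row=3 col=0 char='s'
After 6 (h): row=3 col=0 char='s'
After 7 (h): row=3 col=0 char='s'
After 8 (j): row=4 col=0 char='n'
After 9 (w): row=4 col=5 char='t'

Answer: ten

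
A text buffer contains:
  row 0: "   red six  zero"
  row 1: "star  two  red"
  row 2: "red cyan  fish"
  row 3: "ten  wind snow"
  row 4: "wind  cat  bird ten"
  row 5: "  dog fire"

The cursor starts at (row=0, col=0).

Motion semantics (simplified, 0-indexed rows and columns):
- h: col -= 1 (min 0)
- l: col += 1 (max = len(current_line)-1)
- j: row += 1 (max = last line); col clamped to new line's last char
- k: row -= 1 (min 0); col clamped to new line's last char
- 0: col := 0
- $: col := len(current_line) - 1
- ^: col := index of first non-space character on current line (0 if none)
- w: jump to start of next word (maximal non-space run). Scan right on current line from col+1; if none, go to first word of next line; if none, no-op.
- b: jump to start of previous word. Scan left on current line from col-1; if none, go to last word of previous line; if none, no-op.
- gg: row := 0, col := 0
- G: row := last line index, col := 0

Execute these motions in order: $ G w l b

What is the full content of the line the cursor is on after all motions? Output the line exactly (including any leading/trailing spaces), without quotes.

After 1 ($): row=0 col=15 char='o'
After 2 (G): row=5 col=0 char='_'
After 3 (w): row=5 col=2 char='d'
After 4 (l): row=5 col=3 char='o'
After 5 (b): row=5 col=2 char='d'

Answer:   dog fire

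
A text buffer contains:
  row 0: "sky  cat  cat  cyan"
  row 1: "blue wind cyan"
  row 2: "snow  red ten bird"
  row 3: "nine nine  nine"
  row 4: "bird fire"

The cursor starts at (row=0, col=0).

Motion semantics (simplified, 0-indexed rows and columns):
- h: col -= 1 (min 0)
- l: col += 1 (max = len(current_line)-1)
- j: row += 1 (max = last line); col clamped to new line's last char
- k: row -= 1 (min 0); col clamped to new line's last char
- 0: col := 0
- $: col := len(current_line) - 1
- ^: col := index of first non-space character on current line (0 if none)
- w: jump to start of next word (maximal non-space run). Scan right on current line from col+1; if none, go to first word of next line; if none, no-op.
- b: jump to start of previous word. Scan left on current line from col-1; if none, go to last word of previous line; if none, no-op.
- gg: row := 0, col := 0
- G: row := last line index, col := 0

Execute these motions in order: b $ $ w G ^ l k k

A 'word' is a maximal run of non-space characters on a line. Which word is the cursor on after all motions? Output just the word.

Answer: snow

Derivation:
After 1 (b): row=0 col=0 char='s'
After 2 ($): row=0 col=18 char='n'
After 3 ($): row=0 col=18 char='n'
After 4 (w): row=1 col=0 char='b'
After 5 (G): row=4 col=0 char='b'
After 6 (^): row=4 col=0 char='b'
After 7 (l): row=4 col=1 char='i'
After 8 (k): row=3 col=1 char='i'
After 9 (k): row=2 col=1 char='n'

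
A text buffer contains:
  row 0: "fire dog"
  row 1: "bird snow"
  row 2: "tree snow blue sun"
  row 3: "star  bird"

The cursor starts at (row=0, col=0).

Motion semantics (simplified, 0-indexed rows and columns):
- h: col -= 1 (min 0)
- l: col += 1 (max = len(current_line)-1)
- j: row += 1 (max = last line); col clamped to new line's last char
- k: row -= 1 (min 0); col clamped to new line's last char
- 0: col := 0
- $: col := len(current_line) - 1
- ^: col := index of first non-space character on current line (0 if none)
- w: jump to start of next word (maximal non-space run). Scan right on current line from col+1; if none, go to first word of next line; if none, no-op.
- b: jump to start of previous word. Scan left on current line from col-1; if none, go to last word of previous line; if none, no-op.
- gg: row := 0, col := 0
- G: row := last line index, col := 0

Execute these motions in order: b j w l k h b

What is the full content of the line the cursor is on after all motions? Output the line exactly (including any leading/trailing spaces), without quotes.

Answer: fire dog

Derivation:
After 1 (b): row=0 col=0 char='f'
After 2 (j): row=1 col=0 char='b'
After 3 (w): row=1 col=5 char='s'
After 4 (l): row=1 col=6 char='n'
After 5 (k): row=0 col=6 char='o'
After 6 (h): row=0 col=5 char='d'
After 7 (b): row=0 col=0 char='f'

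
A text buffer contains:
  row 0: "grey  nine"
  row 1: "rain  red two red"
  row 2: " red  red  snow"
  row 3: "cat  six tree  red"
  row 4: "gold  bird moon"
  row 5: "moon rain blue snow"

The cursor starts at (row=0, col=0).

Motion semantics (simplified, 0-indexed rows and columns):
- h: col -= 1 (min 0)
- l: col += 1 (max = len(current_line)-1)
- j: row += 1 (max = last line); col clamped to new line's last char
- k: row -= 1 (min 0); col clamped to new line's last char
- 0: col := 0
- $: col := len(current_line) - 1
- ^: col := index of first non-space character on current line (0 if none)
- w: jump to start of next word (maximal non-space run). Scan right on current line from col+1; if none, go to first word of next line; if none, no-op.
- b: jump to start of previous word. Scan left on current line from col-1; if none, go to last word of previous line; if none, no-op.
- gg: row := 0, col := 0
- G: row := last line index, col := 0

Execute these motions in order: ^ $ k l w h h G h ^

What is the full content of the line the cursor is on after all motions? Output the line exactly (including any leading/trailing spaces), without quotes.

After 1 (^): row=0 col=0 char='g'
After 2 ($): row=0 col=9 char='e'
After 3 (k): row=0 col=9 char='e'
After 4 (l): row=0 col=9 char='e'
After 5 (w): row=1 col=0 char='r'
After 6 (h): row=1 col=0 char='r'
After 7 (h): row=1 col=0 char='r'
After 8 (G): row=5 col=0 char='m'
After 9 (h): row=5 col=0 char='m'
After 10 (^): row=5 col=0 char='m'

Answer: moon rain blue snow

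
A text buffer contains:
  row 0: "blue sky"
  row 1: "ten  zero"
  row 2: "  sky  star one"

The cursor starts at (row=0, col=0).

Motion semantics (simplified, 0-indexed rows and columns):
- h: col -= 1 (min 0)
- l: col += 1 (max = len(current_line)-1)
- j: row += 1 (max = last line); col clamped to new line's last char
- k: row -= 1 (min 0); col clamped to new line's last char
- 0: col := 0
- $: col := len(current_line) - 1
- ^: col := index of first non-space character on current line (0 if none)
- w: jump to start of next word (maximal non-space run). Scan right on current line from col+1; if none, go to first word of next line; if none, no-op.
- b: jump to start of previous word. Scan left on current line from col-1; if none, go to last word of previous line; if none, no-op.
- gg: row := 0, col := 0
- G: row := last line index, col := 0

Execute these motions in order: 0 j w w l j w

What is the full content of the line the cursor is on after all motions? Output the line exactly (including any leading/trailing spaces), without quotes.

After 1 (0): row=0 col=0 char='b'
After 2 (j): row=1 col=0 char='t'
After 3 (w): row=1 col=5 char='z'
After 4 (w): row=2 col=2 char='s'
After 5 (l): row=2 col=3 char='k'
After 6 (j): row=2 col=3 char='k'
After 7 (w): row=2 col=7 char='s'

Answer:   sky  star one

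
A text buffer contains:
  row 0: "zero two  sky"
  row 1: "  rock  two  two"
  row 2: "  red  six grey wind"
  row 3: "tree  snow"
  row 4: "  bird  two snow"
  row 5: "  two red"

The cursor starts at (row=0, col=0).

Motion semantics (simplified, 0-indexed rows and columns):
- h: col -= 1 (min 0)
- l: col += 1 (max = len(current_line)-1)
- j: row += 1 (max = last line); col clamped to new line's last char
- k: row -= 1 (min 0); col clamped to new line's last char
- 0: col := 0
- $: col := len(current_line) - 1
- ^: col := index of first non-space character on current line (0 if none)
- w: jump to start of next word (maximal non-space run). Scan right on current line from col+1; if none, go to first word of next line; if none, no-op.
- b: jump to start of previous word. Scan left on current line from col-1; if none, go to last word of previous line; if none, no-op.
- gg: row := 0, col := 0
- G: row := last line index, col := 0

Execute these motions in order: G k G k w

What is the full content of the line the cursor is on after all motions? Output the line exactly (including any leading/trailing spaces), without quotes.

Answer:   bird  two snow

Derivation:
After 1 (G): row=5 col=0 char='_'
After 2 (k): row=4 col=0 char='_'
After 3 (G): row=5 col=0 char='_'
After 4 (k): row=4 col=0 char='_'
After 5 (w): row=4 col=2 char='b'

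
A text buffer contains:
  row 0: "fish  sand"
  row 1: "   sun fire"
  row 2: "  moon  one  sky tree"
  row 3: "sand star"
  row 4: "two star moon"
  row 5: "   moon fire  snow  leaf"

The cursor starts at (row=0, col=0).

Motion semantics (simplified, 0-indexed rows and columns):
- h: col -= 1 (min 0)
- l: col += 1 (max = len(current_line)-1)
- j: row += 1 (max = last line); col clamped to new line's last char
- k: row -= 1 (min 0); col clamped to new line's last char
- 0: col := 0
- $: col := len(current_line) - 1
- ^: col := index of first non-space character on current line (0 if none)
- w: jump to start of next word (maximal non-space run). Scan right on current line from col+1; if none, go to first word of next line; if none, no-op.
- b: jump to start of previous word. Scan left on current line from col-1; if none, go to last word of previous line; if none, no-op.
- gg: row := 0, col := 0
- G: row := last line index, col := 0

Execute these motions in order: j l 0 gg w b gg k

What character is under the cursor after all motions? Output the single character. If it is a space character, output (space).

Answer: f

Derivation:
After 1 (j): row=1 col=0 char='_'
After 2 (l): row=1 col=1 char='_'
After 3 (0): row=1 col=0 char='_'
After 4 (gg): row=0 col=0 char='f'
After 5 (w): row=0 col=6 char='s'
After 6 (b): row=0 col=0 char='f'
After 7 (gg): row=0 col=0 char='f'
After 8 (k): row=0 col=0 char='f'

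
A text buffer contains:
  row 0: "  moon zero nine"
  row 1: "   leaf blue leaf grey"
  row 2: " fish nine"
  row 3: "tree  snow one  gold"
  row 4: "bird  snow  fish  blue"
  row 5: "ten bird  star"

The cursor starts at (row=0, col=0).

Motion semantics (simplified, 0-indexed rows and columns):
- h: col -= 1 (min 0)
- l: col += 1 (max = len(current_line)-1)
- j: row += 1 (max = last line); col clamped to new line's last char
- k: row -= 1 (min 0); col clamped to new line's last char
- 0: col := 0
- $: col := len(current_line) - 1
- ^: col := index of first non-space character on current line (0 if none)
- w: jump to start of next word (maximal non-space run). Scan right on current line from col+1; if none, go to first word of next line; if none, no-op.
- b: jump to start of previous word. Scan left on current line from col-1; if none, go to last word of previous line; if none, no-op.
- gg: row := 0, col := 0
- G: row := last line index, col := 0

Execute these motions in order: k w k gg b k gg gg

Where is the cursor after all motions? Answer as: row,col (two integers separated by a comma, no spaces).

Answer: 0,0

Derivation:
After 1 (k): row=0 col=0 char='_'
After 2 (w): row=0 col=2 char='m'
After 3 (k): row=0 col=2 char='m'
After 4 (gg): row=0 col=0 char='_'
After 5 (b): row=0 col=0 char='_'
After 6 (k): row=0 col=0 char='_'
After 7 (gg): row=0 col=0 char='_'
After 8 (gg): row=0 col=0 char='_'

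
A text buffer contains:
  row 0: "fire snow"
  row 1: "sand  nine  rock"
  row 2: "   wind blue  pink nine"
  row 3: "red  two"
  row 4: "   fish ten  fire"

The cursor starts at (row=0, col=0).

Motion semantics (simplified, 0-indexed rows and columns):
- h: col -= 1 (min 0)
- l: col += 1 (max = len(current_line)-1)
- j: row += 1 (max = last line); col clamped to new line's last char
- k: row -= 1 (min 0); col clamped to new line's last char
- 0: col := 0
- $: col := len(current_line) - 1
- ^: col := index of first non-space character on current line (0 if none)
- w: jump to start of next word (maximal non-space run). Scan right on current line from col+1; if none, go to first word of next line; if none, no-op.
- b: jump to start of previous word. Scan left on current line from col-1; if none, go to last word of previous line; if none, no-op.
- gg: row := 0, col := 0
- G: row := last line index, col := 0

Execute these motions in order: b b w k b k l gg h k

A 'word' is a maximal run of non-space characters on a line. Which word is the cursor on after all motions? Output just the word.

After 1 (b): row=0 col=0 char='f'
After 2 (b): row=0 col=0 char='f'
After 3 (w): row=0 col=5 char='s'
After 4 (k): row=0 col=5 char='s'
After 5 (b): row=0 col=0 char='f'
After 6 (k): row=0 col=0 char='f'
After 7 (l): row=0 col=1 char='i'
After 8 (gg): row=0 col=0 char='f'
After 9 (h): row=0 col=0 char='f'
After 10 (k): row=0 col=0 char='f'

Answer: fire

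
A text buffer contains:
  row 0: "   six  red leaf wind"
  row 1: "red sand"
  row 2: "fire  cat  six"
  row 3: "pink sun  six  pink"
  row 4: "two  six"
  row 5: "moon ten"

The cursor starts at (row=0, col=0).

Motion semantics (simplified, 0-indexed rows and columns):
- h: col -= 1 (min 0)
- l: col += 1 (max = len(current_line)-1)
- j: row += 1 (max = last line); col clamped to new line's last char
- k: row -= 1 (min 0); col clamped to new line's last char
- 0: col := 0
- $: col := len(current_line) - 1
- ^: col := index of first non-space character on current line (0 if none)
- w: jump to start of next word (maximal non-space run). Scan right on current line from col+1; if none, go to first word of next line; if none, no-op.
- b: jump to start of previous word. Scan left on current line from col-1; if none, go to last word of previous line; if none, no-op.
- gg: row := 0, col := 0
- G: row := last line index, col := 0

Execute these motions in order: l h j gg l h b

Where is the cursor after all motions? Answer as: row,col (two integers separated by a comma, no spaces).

Answer: 0,0

Derivation:
After 1 (l): row=0 col=1 char='_'
After 2 (h): row=0 col=0 char='_'
After 3 (j): row=1 col=0 char='r'
After 4 (gg): row=0 col=0 char='_'
After 5 (l): row=0 col=1 char='_'
After 6 (h): row=0 col=0 char='_'
After 7 (b): row=0 col=0 char='_'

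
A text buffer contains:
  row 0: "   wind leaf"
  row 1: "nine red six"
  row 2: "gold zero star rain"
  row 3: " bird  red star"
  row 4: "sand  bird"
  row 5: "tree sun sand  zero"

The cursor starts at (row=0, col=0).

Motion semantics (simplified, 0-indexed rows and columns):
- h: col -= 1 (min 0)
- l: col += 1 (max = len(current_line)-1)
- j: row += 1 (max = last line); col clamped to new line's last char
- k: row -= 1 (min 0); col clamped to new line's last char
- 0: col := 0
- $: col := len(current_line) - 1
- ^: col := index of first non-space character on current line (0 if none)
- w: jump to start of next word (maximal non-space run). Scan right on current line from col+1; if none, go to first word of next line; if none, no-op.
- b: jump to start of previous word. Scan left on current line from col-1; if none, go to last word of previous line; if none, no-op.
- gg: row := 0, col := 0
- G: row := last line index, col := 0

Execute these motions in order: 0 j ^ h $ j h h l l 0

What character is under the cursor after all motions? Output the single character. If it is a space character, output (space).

Answer: g

Derivation:
After 1 (0): row=0 col=0 char='_'
After 2 (j): row=1 col=0 char='n'
After 3 (^): row=1 col=0 char='n'
After 4 (h): row=1 col=0 char='n'
After 5 ($): row=1 col=11 char='x'
After 6 (j): row=2 col=11 char='t'
After 7 (h): row=2 col=10 char='s'
After 8 (h): row=2 col=9 char='_'
After 9 (l): row=2 col=10 char='s'
After 10 (l): row=2 col=11 char='t'
After 11 (0): row=2 col=0 char='g'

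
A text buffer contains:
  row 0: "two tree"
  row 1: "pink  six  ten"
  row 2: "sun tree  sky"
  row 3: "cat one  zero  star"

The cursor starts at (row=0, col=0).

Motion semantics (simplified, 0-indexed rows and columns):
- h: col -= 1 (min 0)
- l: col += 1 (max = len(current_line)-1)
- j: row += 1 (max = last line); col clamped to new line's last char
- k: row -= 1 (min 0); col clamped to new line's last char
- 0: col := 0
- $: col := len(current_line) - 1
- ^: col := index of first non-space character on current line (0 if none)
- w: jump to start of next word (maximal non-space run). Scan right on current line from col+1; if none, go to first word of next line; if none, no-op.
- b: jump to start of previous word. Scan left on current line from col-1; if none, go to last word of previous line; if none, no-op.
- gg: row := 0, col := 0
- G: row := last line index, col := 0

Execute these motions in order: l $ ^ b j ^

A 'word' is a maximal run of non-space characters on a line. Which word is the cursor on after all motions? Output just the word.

Answer: pink

Derivation:
After 1 (l): row=0 col=1 char='w'
After 2 ($): row=0 col=7 char='e'
After 3 (^): row=0 col=0 char='t'
After 4 (b): row=0 col=0 char='t'
After 5 (j): row=1 col=0 char='p'
After 6 (^): row=1 col=0 char='p'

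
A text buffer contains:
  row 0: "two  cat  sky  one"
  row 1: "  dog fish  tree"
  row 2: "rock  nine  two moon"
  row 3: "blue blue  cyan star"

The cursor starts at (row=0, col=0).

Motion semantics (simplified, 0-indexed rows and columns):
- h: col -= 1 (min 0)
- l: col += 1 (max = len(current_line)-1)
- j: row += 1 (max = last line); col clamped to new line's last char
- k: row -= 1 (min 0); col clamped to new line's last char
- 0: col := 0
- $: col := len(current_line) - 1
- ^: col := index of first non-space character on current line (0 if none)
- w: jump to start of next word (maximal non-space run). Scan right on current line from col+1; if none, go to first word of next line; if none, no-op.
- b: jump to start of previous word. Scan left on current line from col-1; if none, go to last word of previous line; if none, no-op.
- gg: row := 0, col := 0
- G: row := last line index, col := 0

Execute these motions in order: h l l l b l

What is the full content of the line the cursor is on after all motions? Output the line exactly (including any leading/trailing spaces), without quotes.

After 1 (h): row=0 col=0 char='t'
After 2 (l): row=0 col=1 char='w'
After 3 (l): row=0 col=2 char='o'
After 4 (l): row=0 col=3 char='_'
After 5 (b): row=0 col=0 char='t'
After 6 (l): row=0 col=1 char='w'

Answer: two  cat  sky  one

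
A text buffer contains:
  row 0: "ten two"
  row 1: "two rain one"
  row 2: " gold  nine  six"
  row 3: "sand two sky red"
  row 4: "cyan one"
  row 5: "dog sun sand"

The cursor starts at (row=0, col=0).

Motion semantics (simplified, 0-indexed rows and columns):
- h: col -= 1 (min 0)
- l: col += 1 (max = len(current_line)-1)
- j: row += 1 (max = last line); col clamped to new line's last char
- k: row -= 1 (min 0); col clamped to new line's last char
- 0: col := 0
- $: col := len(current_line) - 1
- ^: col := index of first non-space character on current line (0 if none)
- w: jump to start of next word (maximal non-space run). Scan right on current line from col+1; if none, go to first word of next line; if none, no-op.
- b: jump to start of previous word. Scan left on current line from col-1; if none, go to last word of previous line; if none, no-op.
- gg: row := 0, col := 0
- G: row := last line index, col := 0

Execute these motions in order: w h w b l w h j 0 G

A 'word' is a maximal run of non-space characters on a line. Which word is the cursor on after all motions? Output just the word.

After 1 (w): row=0 col=4 char='t'
After 2 (h): row=0 col=3 char='_'
After 3 (w): row=0 col=4 char='t'
After 4 (b): row=0 col=0 char='t'
After 5 (l): row=0 col=1 char='e'
After 6 (w): row=0 col=4 char='t'
After 7 (h): row=0 col=3 char='_'
After 8 (j): row=1 col=3 char='_'
After 9 (0): row=1 col=0 char='t'
After 10 (G): row=5 col=0 char='d'

Answer: dog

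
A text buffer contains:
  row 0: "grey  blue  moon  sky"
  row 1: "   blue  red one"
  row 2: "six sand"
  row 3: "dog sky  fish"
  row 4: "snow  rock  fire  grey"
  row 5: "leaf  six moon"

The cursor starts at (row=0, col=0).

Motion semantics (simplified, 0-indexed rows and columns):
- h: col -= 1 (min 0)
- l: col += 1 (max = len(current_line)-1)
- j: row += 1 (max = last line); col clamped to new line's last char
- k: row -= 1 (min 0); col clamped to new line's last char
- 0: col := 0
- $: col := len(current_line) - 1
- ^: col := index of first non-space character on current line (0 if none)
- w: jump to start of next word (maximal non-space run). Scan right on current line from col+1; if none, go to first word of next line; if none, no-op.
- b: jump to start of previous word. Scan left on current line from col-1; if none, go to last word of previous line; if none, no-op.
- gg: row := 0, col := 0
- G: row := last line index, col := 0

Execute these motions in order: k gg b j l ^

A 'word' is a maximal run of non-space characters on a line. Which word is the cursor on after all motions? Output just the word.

Answer: blue

Derivation:
After 1 (k): row=0 col=0 char='g'
After 2 (gg): row=0 col=0 char='g'
After 3 (b): row=0 col=0 char='g'
After 4 (j): row=1 col=0 char='_'
After 5 (l): row=1 col=1 char='_'
After 6 (^): row=1 col=3 char='b'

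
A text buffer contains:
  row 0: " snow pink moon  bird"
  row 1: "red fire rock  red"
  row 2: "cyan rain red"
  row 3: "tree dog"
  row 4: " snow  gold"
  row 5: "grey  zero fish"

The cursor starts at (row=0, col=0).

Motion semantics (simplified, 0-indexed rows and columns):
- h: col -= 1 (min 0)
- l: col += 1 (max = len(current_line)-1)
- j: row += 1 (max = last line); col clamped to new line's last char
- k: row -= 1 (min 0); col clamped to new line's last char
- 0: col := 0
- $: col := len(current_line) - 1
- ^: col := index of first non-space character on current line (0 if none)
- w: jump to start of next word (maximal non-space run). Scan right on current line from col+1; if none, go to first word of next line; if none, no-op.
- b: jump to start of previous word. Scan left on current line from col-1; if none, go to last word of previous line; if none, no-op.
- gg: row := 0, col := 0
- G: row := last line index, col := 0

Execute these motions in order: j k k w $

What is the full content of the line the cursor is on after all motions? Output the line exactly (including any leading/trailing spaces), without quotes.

Answer:  snow pink moon  bird

Derivation:
After 1 (j): row=1 col=0 char='r'
After 2 (k): row=0 col=0 char='_'
After 3 (k): row=0 col=0 char='_'
After 4 (w): row=0 col=1 char='s'
After 5 ($): row=0 col=20 char='d'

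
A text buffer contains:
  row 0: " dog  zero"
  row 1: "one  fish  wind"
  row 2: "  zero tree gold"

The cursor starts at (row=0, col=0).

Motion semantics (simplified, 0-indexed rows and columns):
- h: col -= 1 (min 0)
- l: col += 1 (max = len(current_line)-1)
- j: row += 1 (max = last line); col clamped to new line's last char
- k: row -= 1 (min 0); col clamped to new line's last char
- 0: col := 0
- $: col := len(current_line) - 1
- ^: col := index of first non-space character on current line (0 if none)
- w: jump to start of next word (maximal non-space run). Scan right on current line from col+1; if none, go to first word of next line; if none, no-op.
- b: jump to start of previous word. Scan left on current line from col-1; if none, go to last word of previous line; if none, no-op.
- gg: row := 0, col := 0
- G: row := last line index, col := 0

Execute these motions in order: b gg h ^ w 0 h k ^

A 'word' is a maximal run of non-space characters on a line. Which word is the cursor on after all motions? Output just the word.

Answer: dog

Derivation:
After 1 (b): row=0 col=0 char='_'
After 2 (gg): row=0 col=0 char='_'
After 3 (h): row=0 col=0 char='_'
After 4 (^): row=0 col=1 char='d'
After 5 (w): row=0 col=6 char='z'
After 6 (0): row=0 col=0 char='_'
After 7 (h): row=0 col=0 char='_'
After 8 (k): row=0 col=0 char='_'
After 9 (^): row=0 col=1 char='d'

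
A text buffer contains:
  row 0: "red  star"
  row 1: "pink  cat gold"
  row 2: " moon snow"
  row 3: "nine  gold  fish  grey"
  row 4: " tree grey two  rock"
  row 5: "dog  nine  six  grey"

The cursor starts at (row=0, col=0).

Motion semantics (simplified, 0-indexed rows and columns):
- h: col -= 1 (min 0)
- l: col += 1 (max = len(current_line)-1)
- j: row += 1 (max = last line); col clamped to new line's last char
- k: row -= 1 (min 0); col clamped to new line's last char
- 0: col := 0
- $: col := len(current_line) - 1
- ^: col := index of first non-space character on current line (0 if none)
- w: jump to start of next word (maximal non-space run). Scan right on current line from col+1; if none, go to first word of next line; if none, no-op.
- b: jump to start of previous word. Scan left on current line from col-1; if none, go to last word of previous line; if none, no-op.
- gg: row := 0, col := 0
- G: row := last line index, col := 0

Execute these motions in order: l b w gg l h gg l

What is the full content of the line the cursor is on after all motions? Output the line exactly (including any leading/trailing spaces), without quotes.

Answer: red  star

Derivation:
After 1 (l): row=0 col=1 char='e'
After 2 (b): row=0 col=0 char='r'
After 3 (w): row=0 col=5 char='s'
After 4 (gg): row=0 col=0 char='r'
After 5 (l): row=0 col=1 char='e'
After 6 (h): row=0 col=0 char='r'
After 7 (gg): row=0 col=0 char='r'
After 8 (l): row=0 col=1 char='e'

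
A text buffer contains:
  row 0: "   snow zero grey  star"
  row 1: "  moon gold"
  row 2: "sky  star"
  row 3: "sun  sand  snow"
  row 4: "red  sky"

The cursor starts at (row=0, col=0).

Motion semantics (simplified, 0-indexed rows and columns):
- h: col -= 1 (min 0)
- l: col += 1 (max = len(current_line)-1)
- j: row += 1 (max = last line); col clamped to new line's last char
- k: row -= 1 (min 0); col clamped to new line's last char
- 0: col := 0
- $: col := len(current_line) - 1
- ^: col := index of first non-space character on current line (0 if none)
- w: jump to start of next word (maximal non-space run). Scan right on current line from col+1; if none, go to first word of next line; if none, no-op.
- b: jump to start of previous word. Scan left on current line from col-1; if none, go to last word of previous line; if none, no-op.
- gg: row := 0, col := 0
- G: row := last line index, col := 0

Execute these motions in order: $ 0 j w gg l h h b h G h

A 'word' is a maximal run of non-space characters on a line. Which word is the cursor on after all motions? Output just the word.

After 1 ($): row=0 col=22 char='r'
After 2 (0): row=0 col=0 char='_'
After 3 (j): row=1 col=0 char='_'
After 4 (w): row=1 col=2 char='m'
After 5 (gg): row=0 col=0 char='_'
After 6 (l): row=0 col=1 char='_'
After 7 (h): row=0 col=0 char='_'
After 8 (h): row=0 col=0 char='_'
After 9 (b): row=0 col=0 char='_'
After 10 (h): row=0 col=0 char='_'
After 11 (G): row=4 col=0 char='r'
After 12 (h): row=4 col=0 char='r'

Answer: red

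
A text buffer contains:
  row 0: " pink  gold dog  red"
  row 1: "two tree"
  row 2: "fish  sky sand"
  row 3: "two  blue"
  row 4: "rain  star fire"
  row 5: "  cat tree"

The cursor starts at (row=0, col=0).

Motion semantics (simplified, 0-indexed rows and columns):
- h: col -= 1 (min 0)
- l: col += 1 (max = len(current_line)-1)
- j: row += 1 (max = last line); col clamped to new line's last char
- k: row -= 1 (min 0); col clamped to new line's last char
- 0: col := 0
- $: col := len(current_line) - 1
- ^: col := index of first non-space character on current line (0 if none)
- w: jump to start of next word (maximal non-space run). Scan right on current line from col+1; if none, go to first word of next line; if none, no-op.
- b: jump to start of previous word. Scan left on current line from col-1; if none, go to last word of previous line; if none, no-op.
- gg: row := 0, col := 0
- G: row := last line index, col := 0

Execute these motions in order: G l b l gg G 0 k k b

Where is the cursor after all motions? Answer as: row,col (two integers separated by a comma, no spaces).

After 1 (G): row=5 col=0 char='_'
After 2 (l): row=5 col=1 char='_'
After 3 (b): row=4 col=11 char='f'
After 4 (l): row=4 col=12 char='i'
After 5 (gg): row=0 col=0 char='_'
After 6 (G): row=5 col=0 char='_'
After 7 (0): row=5 col=0 char='_'
After 8 (k): row=4 col=0 char='r'
After 9 (k): row=3 col=0 char='t'
After 10 (b): row=2 col=10 char='s'

Answer: 2,10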